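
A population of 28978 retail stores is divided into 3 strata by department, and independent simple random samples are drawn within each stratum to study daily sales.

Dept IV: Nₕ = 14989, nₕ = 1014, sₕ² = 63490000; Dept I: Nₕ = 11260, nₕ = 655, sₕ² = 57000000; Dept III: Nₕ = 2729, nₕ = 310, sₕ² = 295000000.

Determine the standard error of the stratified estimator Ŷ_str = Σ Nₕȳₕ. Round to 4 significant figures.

Var(Ŷ_str) = Σₕ Nₕ²(1 − fₕ)sₕ²/nₕ.
Dept IV: 14989²·(1 − 1014/14989)·63490000/1014 = 1.3115711 × 10^13.
Dept I: 11260²·(1 − 655/11260)·57000000/655 = 1.0391605 × 10^13.
Dept III: 2729²·(1 − 310/2729)·295000000/310 = 6.282026 × 10^12.
Sum = 2.9789342 × 10^13.
SE = √(2.9789342 × 10^13) = 5.458 × 10^6.

5.458 × 10^6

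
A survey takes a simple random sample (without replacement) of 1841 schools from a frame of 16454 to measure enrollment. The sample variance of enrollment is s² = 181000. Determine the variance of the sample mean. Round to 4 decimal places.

Under SRS without replacement, Var(ȳ) = (1 − f)·s²/n with f = n/N = 1841/16454 = 0.11188769.
Var(ȳ) = (1 − 0.11188769)·181000/1841 = 0.88811231·98.316133 = 87.315768.

87.3158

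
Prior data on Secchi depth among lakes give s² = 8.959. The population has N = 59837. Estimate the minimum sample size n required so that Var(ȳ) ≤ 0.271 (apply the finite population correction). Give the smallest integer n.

Without fpc, n₀ = s²/D = 8.959/0.271 = 33.0590.
With fpc, (1 − n/N)·s²/n ≤ D requires n ≥ n₀/(1 + n₀/N) = 33.0590/(1 + 33.0590/59837) = 33.0407.
Rounding up, n = 34.

34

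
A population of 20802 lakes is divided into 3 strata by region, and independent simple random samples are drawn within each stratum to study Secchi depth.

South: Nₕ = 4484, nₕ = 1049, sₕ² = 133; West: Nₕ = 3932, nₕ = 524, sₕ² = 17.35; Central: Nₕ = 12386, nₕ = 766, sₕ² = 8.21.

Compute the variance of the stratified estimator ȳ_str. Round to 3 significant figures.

0.00910

Var(ȳ_str) = Σₕ Wₕ²(1 − fₕ)sₕ²/nₕ with Wₕ = Nₕ/N, N = 20802.
South: Wₕ = 0.21555620; term = 0.21555620²·(1 − 0.23394291)·133/1049 = 0.0045129271.
West: Wₕ = 0.18902029; term = 0.18902029²·(1 − 0.13326551)·17.35/524 = 0.0010253476.
Central: Wₕ = 0.59542352; term = 0.59542352²·(1 − 0.06184402)·8.21/766 = 0.0035648512.
Sum = 0.0091031259.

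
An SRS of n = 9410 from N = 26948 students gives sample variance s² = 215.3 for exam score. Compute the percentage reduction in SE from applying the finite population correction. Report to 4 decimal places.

f = n/N = 9410/26948 = 0.34919103.
SE_no-fpc = √(s²/n) = 0.15126108; SE_fpc = √((1−f)s²/n) = 0.12202645.
Ratio = √(1−f) = 0.80672732. Reduction = 100·(1 − 0.80672732) = 19.3273%.

19.3273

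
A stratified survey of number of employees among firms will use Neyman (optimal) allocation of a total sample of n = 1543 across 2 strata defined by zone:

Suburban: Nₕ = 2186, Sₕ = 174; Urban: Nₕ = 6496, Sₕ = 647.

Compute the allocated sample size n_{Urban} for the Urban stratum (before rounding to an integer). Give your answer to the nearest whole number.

Neyman allocation: nₕ = n·NₕSₕ / Σⱼ NⱼSⱼ.
Σ NⱼSⱼ = 2186·174 + 6496·647 = 4.583276 × 10^6.
n_{Urban} = 1543·6496·647 / (4.583276 × 10^6) = 1415.

1415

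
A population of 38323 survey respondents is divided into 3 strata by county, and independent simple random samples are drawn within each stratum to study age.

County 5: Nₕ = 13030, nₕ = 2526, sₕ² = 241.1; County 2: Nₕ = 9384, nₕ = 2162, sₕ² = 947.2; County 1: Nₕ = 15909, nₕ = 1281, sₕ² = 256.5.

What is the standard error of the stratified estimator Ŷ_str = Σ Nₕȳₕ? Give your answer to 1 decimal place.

Var(Ŷ_str) = Σₕ Nₕ²(1 − fₕ)sₕ²/nₕ.
County 5: 13030²·(1 − 2526/13030)·241.1/2526 = 1.3063604 × 10^7.
County 2: 9384²·(1 − 2162/9384)·947.2/2162 = 2.9691455 × 10^7.
County 1: 15909²·(1 − 1281/15909)·256.5/1281 = 4.6597871 × 10^7.
Sum = 8.935293 × 10^7.
SE = √(8.935293 × 10^7) = 9452.7.

9452.7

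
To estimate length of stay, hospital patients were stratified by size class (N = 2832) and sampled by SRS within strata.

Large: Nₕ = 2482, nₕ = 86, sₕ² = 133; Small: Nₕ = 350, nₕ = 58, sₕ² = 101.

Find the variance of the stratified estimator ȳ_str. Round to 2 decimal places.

1.17

Var(ȳ_str) = Σₕ Wₕ²(1 − fₕ)sₕ²/nₕ with Wₕ = Nₕ/N, N = 2832.
Large: Wₕ = 0.87641243; term = 0.87641243²·(1 − 0.03464948)·133/86 = 1.1467144.
Small: Wₕ = 0.12358757; term = 0.12358757²·(1 − 0.16571429)·101/58 = 0.022190024.
Sum = 1.1689044.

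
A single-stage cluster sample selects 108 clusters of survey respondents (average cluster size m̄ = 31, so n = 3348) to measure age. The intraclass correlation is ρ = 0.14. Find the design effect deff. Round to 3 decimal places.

deff = 1 + (31 − 1)·0.14 = 1 + 4.2 = 5.2.

5.200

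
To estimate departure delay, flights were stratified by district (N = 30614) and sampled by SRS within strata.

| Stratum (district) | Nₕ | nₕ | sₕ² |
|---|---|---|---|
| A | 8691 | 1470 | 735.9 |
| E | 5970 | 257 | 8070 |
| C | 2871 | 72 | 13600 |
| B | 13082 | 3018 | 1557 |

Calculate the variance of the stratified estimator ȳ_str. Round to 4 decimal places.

Var(ȳ_str) = Σₕ Wₕ²(1 − fₕ)sₕ²/nₕ with Wₕ = Nₕ/N, N = 30614.
A: Wₕ = 0.28388972; term = 0.28388972²·(1 − 0.16914049)·735.9/1470 = 0.033521883.
E: Wₕ = 0.19500882; term = 0.19500882²·(1 − 0.04304858)·8070/257 = 1.1427173.
C: Wₕ = 0.09378062; term = 0.09378062²·(1 − 0.02507837)·13600/72 = 1.6195798.
B: Wₕ = 0.42732083; term = 0.42732083²·(1 − 0.23069867)·1557/3018 = 0.072472625.
Sum = 2.8682916.

2.8683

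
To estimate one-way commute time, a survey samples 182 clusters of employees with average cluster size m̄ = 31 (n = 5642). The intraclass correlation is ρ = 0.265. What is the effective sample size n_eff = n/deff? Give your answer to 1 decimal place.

deff = 1 + (31 − 1)·0.265 = 1 + 7.95 = 8.95.
n_eff = 5642 / 8.95 = 630.4.

630.4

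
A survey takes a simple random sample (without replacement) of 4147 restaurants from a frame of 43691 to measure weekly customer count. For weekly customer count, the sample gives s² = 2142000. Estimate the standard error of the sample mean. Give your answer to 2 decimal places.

Under SRS without replacement, Var(ȳ) = (1 − f)·s²/n with f = n/N = 4147/43691 = 0.09491657.
Var(ȳ) = (1 − 0.09491657)·2142000/4147 = 0.90508343·516.51796 = 467.49185.
SE(ȳ) = √(467.49185) = 21.62.

21.62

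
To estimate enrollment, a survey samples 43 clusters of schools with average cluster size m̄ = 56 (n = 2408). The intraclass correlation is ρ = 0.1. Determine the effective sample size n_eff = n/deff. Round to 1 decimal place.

370.5

deff = 1 + (56 − 1)·0.1 = 1 + 5.5 = 6.5.
n_eff = 2408 / 6.5 = 370.5.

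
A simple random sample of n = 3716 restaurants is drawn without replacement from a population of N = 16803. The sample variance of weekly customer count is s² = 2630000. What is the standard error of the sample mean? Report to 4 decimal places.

23.4783

Under SRS without replacement, Var(ȳ) = (1 − f)·s²/n with f = n/N = 3716/16803 = 0.22115098.
Var(ȳ) = (1 − 0.22115098)·2630000/3716 = 0.77884902·707.75027 = 551.2306.
SE(ȳ) = √(551.2306) = 23.4783.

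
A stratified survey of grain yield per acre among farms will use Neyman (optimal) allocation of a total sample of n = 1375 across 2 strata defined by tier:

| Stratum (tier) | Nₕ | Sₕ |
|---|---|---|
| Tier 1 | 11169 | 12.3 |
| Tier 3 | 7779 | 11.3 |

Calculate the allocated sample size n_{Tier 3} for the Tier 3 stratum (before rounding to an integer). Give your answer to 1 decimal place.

536.5

Neyman allocation: nₕ = n·NₕSₕ / Σⱼ NⱼSⱼ.
Σ NⱼSⱼ = 11169·12.3 + 7779·11.3 = 225281.4.
n_{Tier 3} = 1375·7779·11.3 / 225281.4 = 536.5.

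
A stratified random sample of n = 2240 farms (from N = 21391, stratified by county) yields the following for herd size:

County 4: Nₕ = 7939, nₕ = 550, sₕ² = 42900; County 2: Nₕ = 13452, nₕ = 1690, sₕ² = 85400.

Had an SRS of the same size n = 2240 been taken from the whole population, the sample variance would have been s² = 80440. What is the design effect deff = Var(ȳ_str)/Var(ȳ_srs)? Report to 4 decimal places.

Var(ȳ_str) = Σ Wₕ²(1−fₕ)sₕ²/nₕ with Wₕ = Nₕ/21391:
  County 4: (7939/21391)²·(1−550/7939)·42900/550 = 9.9996292
  County 2: (13452/21391)²·(1−1690/13452)·85400/1690 = 17.473384
  → Var(ȳ_str) = 27.473013.
Var(ȳ_srs) = (1 − 2240/21391)·80440/2240 = 32.150254.
deff = 27.473013 / 32.150254 = 0.8545.

0.8545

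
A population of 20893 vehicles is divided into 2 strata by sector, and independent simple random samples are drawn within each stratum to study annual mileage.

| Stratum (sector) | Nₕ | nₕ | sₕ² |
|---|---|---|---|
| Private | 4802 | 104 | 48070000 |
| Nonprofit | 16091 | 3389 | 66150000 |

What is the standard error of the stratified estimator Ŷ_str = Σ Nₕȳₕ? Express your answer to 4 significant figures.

Var(Ŷ_str) = Σₕ Nₕ²(1 − fₕ)sₕ²/nₕ.
Private: 4802²·(1 − 104/4802)·48070000/104 = 1.0427398 × 10^13.
Nonprofit: 16091²·(1 − 3389/16091)·66150000/3389 = 3.9894536 × 10^12.
Sum = 1.4416852 × 10^13.
SE = √(1.4416852 × 10^13) = 3.797 × 10^6.

3.797 × 10^6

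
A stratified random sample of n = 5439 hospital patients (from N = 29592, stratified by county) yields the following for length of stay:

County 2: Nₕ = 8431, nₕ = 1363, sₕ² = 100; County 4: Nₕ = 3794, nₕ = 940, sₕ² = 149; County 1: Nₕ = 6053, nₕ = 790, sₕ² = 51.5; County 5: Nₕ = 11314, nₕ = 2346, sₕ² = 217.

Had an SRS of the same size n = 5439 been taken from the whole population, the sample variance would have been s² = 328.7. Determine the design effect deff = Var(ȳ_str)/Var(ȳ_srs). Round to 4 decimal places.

Var(ȳ_str) = Σ Wₕ²(1−fₕ)sₕ²/nₕ with Wₕ = Nₕ/29592:
  County 2: (8431/29592)²·(1−1363/8431)·100/1363 = 0.0049926502
  County 4: (3794/29592)²·(1−940/3794)·149/940 = 0.0019600226
  County 1: (6053/29592)²·(1−790/6053)·51.5/790 = 0.0023715678
  County 5: (11314/29592)²·(1−2346/11314)·217/2346 = 0.010717534
  → Var(ȳ_str) = 0.020041775.
Var(ȳ_srs) = (1 − 5439/29592)·328.7/5439 = 0.049326171.
deff = 0.020041775 / 0.049326171 = 0.4063.

0.4063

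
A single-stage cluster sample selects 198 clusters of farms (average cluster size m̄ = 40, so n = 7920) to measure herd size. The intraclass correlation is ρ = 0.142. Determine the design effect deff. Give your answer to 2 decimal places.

deff = 1 + (40 − 1)·0.142 = 1 + 5.538 = 6.538.

6.54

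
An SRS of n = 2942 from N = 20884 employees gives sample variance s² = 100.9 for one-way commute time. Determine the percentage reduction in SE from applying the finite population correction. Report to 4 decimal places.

7.3109

f = n/N = 2942/20884 = 0.14087340.
SE_no-fpc = √(s²/n) = 0.18519286; SE_fpc = √((1−f)s²/n) = 0.17165357.
Ratio = √(1−f) = 0.92689083. Reduction = 100·(1 − 0.92689083) = 7.3109%.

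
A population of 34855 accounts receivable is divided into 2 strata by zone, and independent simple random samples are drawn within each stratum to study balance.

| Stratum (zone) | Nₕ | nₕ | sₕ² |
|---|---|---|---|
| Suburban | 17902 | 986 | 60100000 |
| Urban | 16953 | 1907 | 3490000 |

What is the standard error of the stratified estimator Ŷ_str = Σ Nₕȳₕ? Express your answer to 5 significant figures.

4.3503 × 10^6

Var(Ŷ_str) = Σₕ Nₕ²(1 − fₕ)sₕ²/nₕ.
Suburban: 17902²·(1 − 986/17902)·60100000/986 = 1.8458516 × 10^13.
Urban: 16953²·(1 − 1907/16953)·3490000/1907 = 4.6681237 × 10^11.
Sum = 1.8925328 × 10^13.
SE = √(1.8925328 × 10^13) = 4.3503 × 10^6.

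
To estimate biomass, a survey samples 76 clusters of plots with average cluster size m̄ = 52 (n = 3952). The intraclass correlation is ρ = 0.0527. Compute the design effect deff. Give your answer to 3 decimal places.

3.688

deff = 1 + (52 − 1)·0.0527 = 1 + 2.6877 = 3.6877.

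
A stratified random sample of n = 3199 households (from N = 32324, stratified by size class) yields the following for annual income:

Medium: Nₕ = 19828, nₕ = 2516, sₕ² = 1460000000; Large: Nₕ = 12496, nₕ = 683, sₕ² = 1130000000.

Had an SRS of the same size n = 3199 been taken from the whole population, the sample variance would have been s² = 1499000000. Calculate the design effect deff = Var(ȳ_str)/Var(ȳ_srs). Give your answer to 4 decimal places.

1.0052

Var(ȳ_str) = Σ Wₕ²(1−fₕ)sₕ²/nₕ with Wₕ = Nₕ/32324:
  Medium: (19828/32324)²·(1−2516/19828)·1460000000/2516 = 190641.82
  Large: (12496/32324)²·(1−683/12496)·1130000000/683 = 233743.08
  → Var(ȳ_str) = 424384.9.
Var(ȳ_srs) = (1 − 3199/32324)·1499000000/3199 = 422209.72.
deff = 424384.9 / 422209.72 = 1.0052.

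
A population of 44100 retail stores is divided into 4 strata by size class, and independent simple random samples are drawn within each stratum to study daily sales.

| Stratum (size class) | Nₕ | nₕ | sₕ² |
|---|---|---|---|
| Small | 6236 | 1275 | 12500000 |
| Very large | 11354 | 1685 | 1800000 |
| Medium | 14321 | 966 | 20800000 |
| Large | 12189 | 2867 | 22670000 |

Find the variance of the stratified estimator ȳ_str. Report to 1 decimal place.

Var(ȳ_str) = Σₕ Wₕ²(1 − fₕ)sₕ²/nₕ with Wₕ = Nₕ/N, N = 44100.
Small: Wₕ = 0.14140590; term = 0.14140590²·(1 − 0.20445799)·12500000/1275 = 155.95453.
Very large: Wₕ = 0.25746032; term = 0.25746032²·(1 − 0.14840585)·1800000/1685 = 60.301188.
Medium: Wₕ = 0.32473923; term = 0.32473923²·(1 − 0.06745339)·20800000/966 = 2117.5139.
Large: Wₕ = 0.27639456; term = 0.27639456²·(1 − 0.23521208)·22670000/2867 = 461.98069.
Sum = 2795.7503.

2795.8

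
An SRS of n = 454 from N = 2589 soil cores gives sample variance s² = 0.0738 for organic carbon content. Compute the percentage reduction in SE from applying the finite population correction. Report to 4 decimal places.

9.1902

f = n/N = 454/2589 = 0.17535728.
SE_no-fpc = √(s²/n) = 0.012749708; SE_fpc = √((1−f)s²/n) = 0.01157799.
Ratio = √(1−f) = 0.90809841. Reduction = 100·(1 − 0.90809841) = 9.1902%.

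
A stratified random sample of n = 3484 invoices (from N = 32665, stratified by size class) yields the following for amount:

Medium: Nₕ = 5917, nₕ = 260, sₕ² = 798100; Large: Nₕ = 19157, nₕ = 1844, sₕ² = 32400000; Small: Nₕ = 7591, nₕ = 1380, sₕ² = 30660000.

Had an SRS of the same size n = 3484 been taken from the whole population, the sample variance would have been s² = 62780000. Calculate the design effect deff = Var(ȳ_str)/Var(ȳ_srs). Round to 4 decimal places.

0.4062

Var(ȳ_str) = Σ Wₕ²(1−fₕ)sₕ²/nₕ with Wₕ = Nₕ/32665:
  Medium: (5917/32665)²·(1−260/5917)·798100/260 = 96.295587
  Large: (19157/32665)²·(1−1844/19157)·32400000/1844 = 5461.5837
  Small: (7591/32665)²·(1−1380/7591)·30660000/1380 = 981.7214
  → Var(ȳ_str) = 6539.6007.
Var(ȳ_srs) = (1 − 3484/32665)·62780000/3484 = 16097.583.
deff = 6539.6007 / 16097.583 = 0.4062.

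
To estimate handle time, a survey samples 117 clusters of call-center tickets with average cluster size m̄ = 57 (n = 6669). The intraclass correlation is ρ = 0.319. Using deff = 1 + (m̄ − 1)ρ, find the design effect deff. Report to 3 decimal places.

deff = 1 + (57 − 1)·0.319 = 1 + 17.864 = 18.864.

18.864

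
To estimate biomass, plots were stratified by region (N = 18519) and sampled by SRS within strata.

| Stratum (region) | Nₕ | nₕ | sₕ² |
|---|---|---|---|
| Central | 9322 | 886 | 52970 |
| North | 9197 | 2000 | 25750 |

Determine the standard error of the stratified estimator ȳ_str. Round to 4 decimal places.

4.0242

Var(ȳ_str) = Σₕ Wₕ²(1 − fₕ)sₕ²/nₕ with Wₕ = Nₕ/N, N = 18519.
Central: Wₕ = 0.50337491; term = 0.50337491²·(1 − 0.09504398)·52970/886 = 13.709034.
North: Wₕ = 0.49662509; term = 0.49662509²·(1 − 0.21746222)·25750/2000 = 2.4849054.
Sum = 16.193939.
SE = √(16.193939) = 4.0242.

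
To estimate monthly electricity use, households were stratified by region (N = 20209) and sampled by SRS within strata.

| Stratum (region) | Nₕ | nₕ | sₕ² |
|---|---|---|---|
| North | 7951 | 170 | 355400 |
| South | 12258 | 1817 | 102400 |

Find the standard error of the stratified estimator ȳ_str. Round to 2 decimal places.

18.29

Var(ȳ_str) = Σₕ Wₕ²(1 − fₕ)sₕ²/nₕ with Wₕ = Nₕ/N, N = 20209.
North: Wₕ = 0.39343857; term = 0.39343857²·(1 − 0.02138096)·355400/170 = 316.69122.
South: Wₕ = 0.60656143; term = 0.60656143²·(1 − 0.14822973)·102400/1817 = 17.661073.
Sum = 334.35229.
SE = √(334.35229) = 18.29.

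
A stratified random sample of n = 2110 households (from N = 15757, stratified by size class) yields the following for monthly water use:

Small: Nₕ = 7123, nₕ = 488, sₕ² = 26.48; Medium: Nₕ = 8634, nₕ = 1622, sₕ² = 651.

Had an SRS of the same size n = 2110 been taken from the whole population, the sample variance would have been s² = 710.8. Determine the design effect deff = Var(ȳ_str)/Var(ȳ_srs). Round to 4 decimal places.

0.3708

Var(ȳ_str) = Σ Wₕ²(1−fₕ)sₕ²/nₕ with Wₕ = Nₕ/15757:
  Small: (7123/15757)²·(1−488/7123)·26.48/488 = 0.010328921
  Medium: (8634/15757)²·(1−1622/8634)·651/1622 = 0.097867168
  → Var(ȳ_str) = 0.10819609.
Var(ȳ_srs) = (1 − 2110/15757)·710.8/2110 = 0.29176193.
deff = 0.10819609 / 0.29176193 = 0.3708.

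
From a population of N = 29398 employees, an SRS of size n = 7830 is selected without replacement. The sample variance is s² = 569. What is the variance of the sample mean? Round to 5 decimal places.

0.05331

Under SRS without replacement, Var(ȳ) = (1 − f)·s²/n with f = n/N = 7830/29398 = 0.26634465.
Var(ȳ) = (1 − 0.26634465)·569/7830 = 0.73365535·0.072669221 = 0.053314163.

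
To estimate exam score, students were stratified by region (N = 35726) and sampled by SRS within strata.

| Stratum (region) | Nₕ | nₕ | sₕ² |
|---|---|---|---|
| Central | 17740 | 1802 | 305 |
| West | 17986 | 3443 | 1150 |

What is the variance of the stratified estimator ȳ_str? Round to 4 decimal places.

Var(ȳ_str) = Σₕ Wₕ²(1 − fₕ)sₕ²/nₕ with Wₕ = Nₕ/N, N = 35726.
Central: Wₕ = 0.49655713; term = 0.49655713²·(1 − 0.10157835)·305/1802 = 0.037494166.
West: Wₕ = 0.50344287; term = 0.50344287²·(1 − 0.19142667)·1150/3443 = 0.06845113.
Sum = 0.1059453.

0.1059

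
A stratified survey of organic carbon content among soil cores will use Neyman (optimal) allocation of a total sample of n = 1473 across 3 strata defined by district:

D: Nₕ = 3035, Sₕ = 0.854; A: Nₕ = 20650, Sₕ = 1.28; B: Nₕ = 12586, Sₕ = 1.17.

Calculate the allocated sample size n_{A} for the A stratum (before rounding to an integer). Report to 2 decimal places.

889.94

Neyman allocation: nₕ = n·NₕSₕ / Σⱼ NⱼSⱼ.
Σ NⱼSⱼ = 3035·0.854 + 20650·1.28 + 12586·1.17 = 43749.51.
n_{A} = 1473·20650·1.28 / 43749.51 = 889.94.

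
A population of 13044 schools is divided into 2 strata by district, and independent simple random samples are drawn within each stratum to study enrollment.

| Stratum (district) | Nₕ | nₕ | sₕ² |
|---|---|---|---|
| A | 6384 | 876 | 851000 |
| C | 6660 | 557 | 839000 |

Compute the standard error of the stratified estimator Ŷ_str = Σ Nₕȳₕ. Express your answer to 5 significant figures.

308840

Var(Ŷ_str) = Σₕ Nₕ²(1 − fₕ)sₕ²/nₕ.
A: 6384²·(1 − 876/6384)·851000/876 = 3.415956 × 10^10.
C: 6660²·(1 − 557/6660)·839000/557 = 6.1224376 × 10^10.
Sum = 9.5383936 × 10^10.
SE = √(9.5383936 × 10^10) = 308840.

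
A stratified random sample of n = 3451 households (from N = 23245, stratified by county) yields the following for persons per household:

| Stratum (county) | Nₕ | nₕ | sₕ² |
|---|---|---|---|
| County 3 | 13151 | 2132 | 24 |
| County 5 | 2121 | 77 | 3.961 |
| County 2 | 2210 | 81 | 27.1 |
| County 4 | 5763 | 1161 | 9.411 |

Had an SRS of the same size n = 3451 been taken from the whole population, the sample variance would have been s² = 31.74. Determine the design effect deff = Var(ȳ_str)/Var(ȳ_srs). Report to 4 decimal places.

0.8610

Var(ȳ_str) = Σ Wₕ²(1−fₕ)sₕ²/nₕ with Wₕ = Nₕ/23245:
  County 3: (13151/23245)²·(1−2132/13151)·24/2132 = 0.0030190194
  County 5: (2121/23245)²·(1−77/2121)·3.961/77 = 4.1274002 × 10^-4
  County 2: (2210/23245)²·(1−81/2210)·27.1/81 = 0.002913353
  County 4: (5763/23245)²·(1−1161/5763)·9.411/1161 = 3.9786862 × 10^-4
  → Var(ȳ_str) = 0.006742981.
Var(ȳ_srs) = (1 − 3451/23245)·31.74/3451 = 0.0078318792.
deff = 0.006742981 / 0.0078318792 = 0.8610.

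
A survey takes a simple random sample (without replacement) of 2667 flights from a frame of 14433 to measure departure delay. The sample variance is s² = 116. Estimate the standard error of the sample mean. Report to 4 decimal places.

Under SRS without replacement, Var(ȳ) = (1 − f)·s²/n with f = n/N = 2667/14433 = 0.18478487.
Var(ȳ) = (1 − 0.18478487)·116/2667 = 0.81521513·0.043494563 = 0.035457426.
SE(ȳ) = √(0.035457426) = 0.1883.

0.1883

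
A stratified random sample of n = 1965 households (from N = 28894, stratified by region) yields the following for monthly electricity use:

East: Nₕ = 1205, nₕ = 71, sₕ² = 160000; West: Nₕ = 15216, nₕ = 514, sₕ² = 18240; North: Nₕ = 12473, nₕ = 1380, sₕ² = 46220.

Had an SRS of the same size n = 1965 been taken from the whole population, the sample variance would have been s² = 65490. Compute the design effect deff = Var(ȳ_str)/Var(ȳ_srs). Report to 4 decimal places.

Var(ȳ_str) = Σ Wₕ²(1−fₕ)sₕ²/nₕ with Wₕ = Nₕ/28894:
  East: (1205/28894)²·(1−71/1205)·160000/71 = 3.6884712
  West: (15216/28894)²·(1−514/15216)·18240/514 = 9.5087471
  North: (12473/28894)²·(1−1380/12473)·46220/1380 = 5.5507984
  → Var(ȳ_str) = 18.748017.
Var(ȳ_srs) = (1 − 1965/28894)·65490/1965 = 31.061684.
deff = 18.748017 / 31.061684 = 0.6036.

0.6036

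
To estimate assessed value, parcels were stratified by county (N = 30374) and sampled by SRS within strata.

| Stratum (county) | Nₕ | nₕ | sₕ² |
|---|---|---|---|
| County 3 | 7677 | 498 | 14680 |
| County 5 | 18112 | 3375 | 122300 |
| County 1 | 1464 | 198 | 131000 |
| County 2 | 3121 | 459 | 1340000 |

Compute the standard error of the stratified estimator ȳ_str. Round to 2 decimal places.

Var(ȳ_str) = Σₕ Wₕ²(1 − fₕ)sₕ²/nₕ with Wₕ = Nₕ/N, N = 30374.
County 3: Wₕ = 0.25274906; term = 0.25274906²·(1 − 0.06486909)·14680/498 = 1.7609549.
County 5: Wₕ = 0.59629947; term = 0.59629947²·(1 − 0.18634055)·122300/3375 = 10.483932.
County 1: Wₕ = 0.04819912; term = 0.04819912²·(1 − 0.13524590)·131000/198 = 1.3291589.
County 2: Wₕ = 0.10275235; term = 0.10275235²·(1 − 0.14706825)·1340000/459 = 26.289962.
Sum = 39.864008.
SE = √(39.864008) = 6.31.

6.31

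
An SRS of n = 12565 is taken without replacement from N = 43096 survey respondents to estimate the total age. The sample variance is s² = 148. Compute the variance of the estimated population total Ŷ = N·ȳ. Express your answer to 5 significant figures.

Var(Ŷ) = N²·Var(ȳ) = N²·(1 − n/N)·s²/n.
f = 12565/43096 = 0.29155838; Var(ȳ) = 0.70844162·148/12565 = 0.0083445571.
Var(Ŷ) = 43096² · 0.0083445571 = 1.5498056 × 10^7.

1.5498 × 10^7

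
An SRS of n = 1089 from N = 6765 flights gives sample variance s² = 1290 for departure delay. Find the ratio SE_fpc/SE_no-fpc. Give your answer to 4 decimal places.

0.9160

f = n/N = 1089/6765 = 0.16097561.
SE_no-fpc = √(s²/n) = 1.0883809; SE_fpc = √((1−f)s²/n) = 0.99693813.
Ratio = √(1−f) = 0.91598275.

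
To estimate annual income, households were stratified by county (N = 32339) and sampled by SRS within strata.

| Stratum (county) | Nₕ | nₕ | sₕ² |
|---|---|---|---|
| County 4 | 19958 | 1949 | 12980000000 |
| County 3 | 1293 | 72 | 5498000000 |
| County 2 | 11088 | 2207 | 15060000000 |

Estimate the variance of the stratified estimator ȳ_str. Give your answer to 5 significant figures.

Var(ȳ_str) = Σₕ Wₕ²(1 − fₕ)sₕ²/nₕ with Wₕ = Nₕ/N, N = 32339.
County 4: Wₕ = 0.61714957; term = 0.61714957²·(1 − 0.09765508)·12980000000/1949 = 2.2888445 × 10^6.
County 3: Wₕ = 0.03998268; term = 0.03998268²·(1 − 0.05568445)·5498000000/72 = 115274.5.
County 2: Wₕ = 0.34286774; term = 0.34286774²·(1 − 0.19904401)·15060000000/2207 = 642516.9.
Sum = 3.0466359 × 10^6.

3.0466 × 10^6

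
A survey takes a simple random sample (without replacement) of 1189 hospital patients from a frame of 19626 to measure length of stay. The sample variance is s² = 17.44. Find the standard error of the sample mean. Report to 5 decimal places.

0.11738

Under SRS without replacement, Var(ȳ) = (1 − f)·s²/n with f = n/N = 1189/19626 = 0.06058290.
Var(ȳ) = (1 − 0.06058290)·17.44/1189 = 0.93941710·0.014667788 = 0.013779171.
SE(ȳ) = √(0.013779171) = 0.11738.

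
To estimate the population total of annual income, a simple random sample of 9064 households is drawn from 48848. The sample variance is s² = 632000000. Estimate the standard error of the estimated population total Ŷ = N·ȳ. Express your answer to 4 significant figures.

1.164 × 10^7

Var(Ŷ) = N²·Var(ȳ) = N²·(1 − n/N)·s²/n.
f = 9064/48848 = 0.18555519; Var(ȳ) = 0.81444481·632000000/9064 = 56788.296.
Var(Ŷ) = 48848² · 56788.296 = 1.3550409 × 10^14.
SE(Ŷ) = √(1.3550409 × 10^14) = 1.164 × 10^7.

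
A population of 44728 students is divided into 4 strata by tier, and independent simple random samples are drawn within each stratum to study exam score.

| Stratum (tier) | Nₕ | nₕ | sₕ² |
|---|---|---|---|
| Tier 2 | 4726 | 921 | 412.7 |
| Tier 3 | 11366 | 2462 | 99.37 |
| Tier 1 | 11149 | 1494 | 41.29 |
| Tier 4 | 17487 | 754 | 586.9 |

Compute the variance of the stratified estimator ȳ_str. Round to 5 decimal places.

Var(ȳ_str) = Σₕ Wₕ²(1 − fₕ)sₕ²/nₕ with Wₕ = Nₕ/N, N = 44728.
Tier 2: Wₕ = 0.10566088; term = 0.10566088²·(1 − 0.19487939)·412.7/921 = 0.0040277663.
Tier 3: Wₕ = 0.25411375; term = 0.25411375²·(1 − 0.21661094)·99.37/2462 = 0.002041743.
Tier 1: Wₕ = 0.24926221; term = 0.24926221²·(1 − 0.13400305)·41.29/1494 = 0.001487043.
Tier 4: Wₕ = 0.39096316; term = 0.39096316²·(1 − 0.04311774)·586.9/754 = 0.11384735.
Sum = 0.1214039.

0.12140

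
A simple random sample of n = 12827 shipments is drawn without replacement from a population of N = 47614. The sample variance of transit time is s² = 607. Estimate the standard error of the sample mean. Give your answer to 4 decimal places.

0.1859

Under SRS without replacement, Var(ȳ) = (1 − f)·s²/n with f = n/N = 12827/47614 = 0.26939556.
Var(ȳ) = (1 − 0.26939556)·607/12827 = 0.73060444·0.047322055 = 0.034573704.
SE(ȳ) = √(0.034573704) = 0.1859.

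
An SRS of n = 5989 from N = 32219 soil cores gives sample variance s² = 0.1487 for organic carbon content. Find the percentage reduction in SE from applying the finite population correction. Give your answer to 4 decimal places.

f = n/N = 5989/32219 = 0.18588411.
SE_no-fpc = √(s²/n) = 0.0049828559; SE_fpc = √((1−f)s²/n) = 0.0044959497.
Ratio = √(1−f) = 0.90228371. Reduction = 100·(1 − 0.90228371) = 9.7716%.

9.7716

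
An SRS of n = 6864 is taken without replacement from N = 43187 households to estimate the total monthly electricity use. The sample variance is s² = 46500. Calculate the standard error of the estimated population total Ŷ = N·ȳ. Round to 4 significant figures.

103100

Var(Ŷ) = N²·Var(ȳ) = N²·(1 − n/N)·s²/n.
f = 6864/43187 = 0.15893672; Var(ȳ) = 0.84106328·46500/6864 = 5.6977626.
Var(Ŷ) = 43187² · 5.6977626 = 1.0626994 × 10^10.
SE(Ŷ) = √(1.0626994 × 10^10) = 103100.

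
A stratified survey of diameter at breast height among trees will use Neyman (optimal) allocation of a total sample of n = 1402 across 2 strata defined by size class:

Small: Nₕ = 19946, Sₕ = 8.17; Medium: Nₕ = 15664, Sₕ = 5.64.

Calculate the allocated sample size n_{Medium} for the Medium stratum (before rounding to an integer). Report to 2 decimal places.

492.87

Neyman allocation: nₕ = n·NₕSₕ / Σⱼ NⱼSⱼ.
Σ NⱼSⱼ = 19946·8.17 + 15664·5.64 = 251303.78.
n_{Medium} = 1402·15664·5.64 / 251303.78 = 492.87.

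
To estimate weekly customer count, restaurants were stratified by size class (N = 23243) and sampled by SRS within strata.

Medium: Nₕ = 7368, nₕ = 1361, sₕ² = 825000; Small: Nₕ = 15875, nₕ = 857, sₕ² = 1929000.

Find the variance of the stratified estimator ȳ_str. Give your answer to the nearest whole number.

Var(ȳ_str) = Σₕ Wₕ²(1 − fₕ)sₕ²/nₕ with Wₕ = Nₕ/N, N = 23243.
Medium: Wₕ = 0.31699867; term = 0.31699867²·(1 − 0.18471770)·825000/1361 = 49.661371.
Small: Wₕ = 0.68300133; term = 0.68300133²·(1 − 0.05398425)·1929000/857 = 993.32845.
Sum = 1042.9898.

1043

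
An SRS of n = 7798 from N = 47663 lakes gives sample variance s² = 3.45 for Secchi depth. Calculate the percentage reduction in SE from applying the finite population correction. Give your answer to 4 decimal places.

f = n/N = 7798/47663 = 0.16360699.
SE_no-fpc = √(s²/n) = 0.021033809; SE_fpc = √((1−f)s²/n) = 0.01923637.
Ratio = √(1−f) = 0.91454525. Reduction = 100·(1 − 0.91454525) = 8.5455%.

8.5455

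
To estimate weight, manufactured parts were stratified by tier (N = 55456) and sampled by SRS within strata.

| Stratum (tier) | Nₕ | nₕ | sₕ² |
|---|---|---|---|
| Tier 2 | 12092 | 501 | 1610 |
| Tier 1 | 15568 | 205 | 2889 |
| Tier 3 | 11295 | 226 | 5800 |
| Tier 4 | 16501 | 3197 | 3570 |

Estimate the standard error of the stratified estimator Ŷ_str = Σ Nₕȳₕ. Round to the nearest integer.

85292

Var(Ŷ_str) = Σₕ Nₕ²(1 − fₕ)sₕ²/nₕ.
Tier 2: 12092²·(1 − 501/12092)·1610/501 = 4.5040914 × 10^8.
Tier 1: 15568²·(1 − 205/15568)·2889/205 = 3.3705637 × 10^9.
Tier 3: 11295²·(1 − 226/11295)·5800/226 = 3.2085896 × 10^9.
Tier 4: 16501²·(1 − 3197/16501)·3570/3197 = 2.451422 × 10^8.
Sum = 7.2747046 × 10^9.
SE = √(7.2747046 × 10^9) = 85292.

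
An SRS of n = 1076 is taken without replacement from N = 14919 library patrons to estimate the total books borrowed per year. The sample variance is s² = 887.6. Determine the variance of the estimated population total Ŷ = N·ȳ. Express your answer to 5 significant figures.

Var(Ŷ) = N²·Var(ȳ) = N²·(1 − n/N)·s²/n.
f = 1076/14919 = 0.07212280; Var(ȳ) = 0.92787720·887.6/1076 = 0.76541246.
Var(Ŷ) = 14919² · 0.76541246 = 1.7036287 × 10^8.

1.7036 × 10^8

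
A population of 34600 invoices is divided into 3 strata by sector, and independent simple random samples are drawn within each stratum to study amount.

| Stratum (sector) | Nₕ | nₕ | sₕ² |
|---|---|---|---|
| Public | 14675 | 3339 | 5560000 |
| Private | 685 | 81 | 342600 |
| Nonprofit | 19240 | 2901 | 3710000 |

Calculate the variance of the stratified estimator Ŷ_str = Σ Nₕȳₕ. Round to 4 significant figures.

Var(Ŷ_str) = Σₕ Nₕ²(1 − fₕ)sₕ²/nₕ.
Public: 14675²·(1 − 3339/14675)·5560000/3339 = 2.7701056 × 10^11.
Private: 685²·(1 − 81/685)·342600/81 = 1.749967 × 10^9.
Nonprofit: 19240²·(1 − 2901/19240)·3710000/2901 = 4.0202839 × 10^11.
Sum = 6.8078892 × 10^11.

6.808 × 10^11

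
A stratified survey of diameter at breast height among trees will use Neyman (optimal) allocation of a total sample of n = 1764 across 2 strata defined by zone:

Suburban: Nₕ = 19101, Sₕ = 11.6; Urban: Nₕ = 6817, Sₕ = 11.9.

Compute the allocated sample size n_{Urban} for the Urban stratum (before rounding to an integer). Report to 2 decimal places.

Neyman allocation: nₕ = n·NₕSₕ / Σⱼ NⱼSⱼ.
Σ NⱼSⱼ = 19101·11.6 + 6817·11.9 = 302693.9.
n_{Urban} = 1764·6817·11.9 / 302693.9 = 472.75.

472.75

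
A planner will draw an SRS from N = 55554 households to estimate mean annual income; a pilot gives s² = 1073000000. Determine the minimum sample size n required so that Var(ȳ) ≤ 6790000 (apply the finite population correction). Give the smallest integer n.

Without fpc, n₀ = s²/D = 1073000000/6790000 = 158.0265.
With fpc, (1 − n/N)·s²/n ≤ D requires n ≥ n₀/(1 + n₀/N) = 158.0265/(1 + 158.0265/55554) = 157.5783.
Rounding up, n = 158.

158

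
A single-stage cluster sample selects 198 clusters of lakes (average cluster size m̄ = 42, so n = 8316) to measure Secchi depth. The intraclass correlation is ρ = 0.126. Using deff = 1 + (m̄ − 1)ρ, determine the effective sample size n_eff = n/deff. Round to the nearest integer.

deff = 1 + (42 − 1)·0.126 = 1 + 5.166 = 6.166.
n_eff = 8316 / 6.166 = 1349.

1349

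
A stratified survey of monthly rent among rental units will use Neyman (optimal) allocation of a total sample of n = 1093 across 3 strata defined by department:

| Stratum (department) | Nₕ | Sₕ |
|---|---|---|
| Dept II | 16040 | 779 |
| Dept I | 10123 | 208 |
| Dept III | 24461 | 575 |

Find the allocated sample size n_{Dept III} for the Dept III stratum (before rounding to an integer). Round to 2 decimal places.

536.29

Neyman allocation: nₕ = n·NₕSₕ / Σⱼ NⱼSⱼ.
Σ NⱼSⱼ = 16040·779 + 10123·208 + 24461·575 = 2.8665819 × 10^7.
n_{Dept III} = 1093·24461·575 / (2.8665819 × 10^7) = 536.29.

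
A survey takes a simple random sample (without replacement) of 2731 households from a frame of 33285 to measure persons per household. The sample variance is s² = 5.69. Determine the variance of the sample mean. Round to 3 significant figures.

0.00191

Under SRS without replacement, Var(ȳ) = (1 − f)·s²/n with f = n/N = 2731/33285 = 0.08204897.
Var(ȳ) = (1 − 0.08204897)·5.69/2731 = 0.91795103·0.0020834859 = 0.001912538.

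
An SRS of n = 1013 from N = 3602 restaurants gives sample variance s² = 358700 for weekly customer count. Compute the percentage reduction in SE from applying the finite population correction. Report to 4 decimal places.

15.2199

f = n/N = 1013/3602 = 0.28123265.
SE_no-fpc = √(s²/n) = 18.817458; SE_fpc = √((1−f)s²/n) = 15.953469.
Ratio = √(1−f) = 0.84780148. Reduction = 100·(1 − 0.84780148) = 15.2199%.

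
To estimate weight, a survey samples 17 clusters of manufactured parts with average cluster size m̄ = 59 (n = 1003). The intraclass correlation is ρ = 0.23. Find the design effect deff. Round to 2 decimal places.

deff = 1 + (59 − 1)·0.23 = 1 + 13.34 = 14.34.

14.34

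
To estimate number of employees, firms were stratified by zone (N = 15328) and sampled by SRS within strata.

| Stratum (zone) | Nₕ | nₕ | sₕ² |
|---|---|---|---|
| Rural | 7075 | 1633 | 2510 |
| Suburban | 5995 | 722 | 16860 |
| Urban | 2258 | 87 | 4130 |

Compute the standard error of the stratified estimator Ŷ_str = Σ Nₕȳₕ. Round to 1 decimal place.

Var(Ŷ_str) = Σₕ Nₕ²(1 − fₕ)sₕ²/nₕ.
Rural: 7075²·(1 − 1633/7075)·2510/1633 = 5.9179667 × 10^7.
Suburban: 5995²·(1 − 722/5995)·16860/722 = 7.381886 × 10^8.
Urban: 2258²·(1 − 87/2258)·4130/87 = 2.3270974 × 10^8.
Sum = 1.030078 × 10^9.
SE = √(1.030078 × 10^9) = 32094.8.

32094.8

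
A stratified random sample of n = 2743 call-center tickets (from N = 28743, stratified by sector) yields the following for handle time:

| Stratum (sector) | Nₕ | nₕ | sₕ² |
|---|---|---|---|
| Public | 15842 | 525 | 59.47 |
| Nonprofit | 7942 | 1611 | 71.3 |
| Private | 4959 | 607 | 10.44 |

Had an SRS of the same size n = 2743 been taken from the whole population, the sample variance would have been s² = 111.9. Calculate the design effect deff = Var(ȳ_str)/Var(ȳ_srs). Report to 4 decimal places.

Var(ȳ_str) = Σ Wₕ²(1−fₕ)sₕ²/nₕ with Wₕ = Nₕ/28743:
  Public: (15842/28743)²·(1−525/15842)·59.47/525 = 0.033270411
  Nonprofit: (7942/28743)²·(1−1611/7942)·71.3/1611 = 0.0026935931
  Private: (4959/28743)²·(1−607/4959)·10.44/607 = 4.4929399 × 10^-4
  → Var(ȳ_str) = 0.036413298.
Var(ȳ_srs) = (1 − 2743/28743)·111.9/2743 = 0.036901628.
deff = 0.036413298 / 0.036901628 = 0.9868.

0.9868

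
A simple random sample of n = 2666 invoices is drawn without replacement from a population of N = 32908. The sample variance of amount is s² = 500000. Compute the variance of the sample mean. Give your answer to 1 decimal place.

Under SRS without replacement, Var(ȳ) = (1 − f)·s²/n with f = n/N = 2666/32908 = 0.08101374.
Var(ȳ) = (1 − 0.08101374)·500000/2666 = 0.91898626·187.54689 = 172.35301.

172.4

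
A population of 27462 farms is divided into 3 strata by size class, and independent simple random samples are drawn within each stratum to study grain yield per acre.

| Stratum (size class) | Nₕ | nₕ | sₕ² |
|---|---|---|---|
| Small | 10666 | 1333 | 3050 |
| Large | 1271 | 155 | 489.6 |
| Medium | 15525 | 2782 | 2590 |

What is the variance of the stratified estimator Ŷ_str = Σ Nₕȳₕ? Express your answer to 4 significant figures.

Var(Ŷ_str) = Σₕ Nₕ²(1 − fₕ)sₕ²/nₕ.
Small: 10666²·(1 − 1333/10666)·3050/1333 = 2.2776791 × 10^8.
Large: 1271²·(1 − 155/1271)·489.6/155 = 4.4804275 × 10^6.
Medium: 15525²·(1 − 2782/15525)·2590/2782 = 1.8418147 × 10^8.
Sum = 4.1642981 × 10^8.

4.164 × 10^8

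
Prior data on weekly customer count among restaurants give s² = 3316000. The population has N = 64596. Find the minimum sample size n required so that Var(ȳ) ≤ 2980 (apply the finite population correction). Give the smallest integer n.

Without fpc, n₀ = s²/D = 3316000/2980 = 1112.7517.
With fpc, (1 − n/N)·s²/n ≤ D requires n ≥ n₀/(1 + n₀/N) = 1112.7517/(1 + 1112.7517/64596) = 1093.9077.
Rounding up, n = 1094.

1094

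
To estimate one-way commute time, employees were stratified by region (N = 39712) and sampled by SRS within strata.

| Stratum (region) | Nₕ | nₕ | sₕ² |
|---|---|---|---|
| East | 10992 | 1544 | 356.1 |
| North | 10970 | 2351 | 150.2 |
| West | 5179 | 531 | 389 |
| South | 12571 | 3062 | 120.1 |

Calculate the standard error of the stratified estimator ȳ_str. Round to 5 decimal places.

Var(ȳ_str) = Σₕ Wₕ²(1 − fₕ)sₕ²/nₕ with Wₕ = Nₕ/N, N = 39712.
East: Wₕ = 0.27679291; term = 0.27679291²·(1 − 0.14046579)·356.1/1544 = 0.015187901.
North: Wₕ = 0.27623892; term = 0.27623892²·(1 − 0.21431176)·150.2/2351 = 0.0038303397.
West: Wₕ = 0.13041398; term = 0.13041398²·(1 − 0.10252945)·389/531 = 0.011182106.
South: Wₕ = 0.31655419; term = 0.31655419²·(1 − 0.24357649)·120.1/3062 = 0.0029730278.
Sum = 0.033173375.
SE = √(0.033173375) = 0.18214.

0.18214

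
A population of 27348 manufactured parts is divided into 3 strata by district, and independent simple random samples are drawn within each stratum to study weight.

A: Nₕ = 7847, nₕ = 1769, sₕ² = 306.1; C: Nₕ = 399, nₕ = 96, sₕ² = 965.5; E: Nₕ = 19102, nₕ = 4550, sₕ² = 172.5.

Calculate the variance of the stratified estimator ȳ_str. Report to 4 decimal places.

0.0268

Var(ȳ_str) = Σₕ Wₕ²(1 − fₕ)sₕ²/nₕ with Wₕ = Nₕ/N, N = 27348.
A: Wₕ = 0.28693140; term = 0.28693140²·(1 − 0.22543647)·306.1/1769 = 0.011034399.
C: Wₕ = 0.01458973; term = 0.01458973²·(1 − 0.24060150)·965.5/96 = 0.0016257188.
E: Wₕ = 0.69847886; term = 0.69847886²·(1 − 0.23819495)·172.5/4550 = 0.014090555.
Sum = 0.026750673.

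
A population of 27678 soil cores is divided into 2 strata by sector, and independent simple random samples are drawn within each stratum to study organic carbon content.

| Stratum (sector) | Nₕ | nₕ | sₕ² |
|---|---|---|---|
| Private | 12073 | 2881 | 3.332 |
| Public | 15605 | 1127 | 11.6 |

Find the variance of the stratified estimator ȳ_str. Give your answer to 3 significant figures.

Var(ȳ_str) = Σₕ Wₕ²(1 − fₕ)sₕ²/nₕ with Wₕ = Nₕ/N, N = 27678.
Private: Wₕ = 0.43619481; term = 0.43619481²·(1 − 0.23863166)·3.332/2881 = 1.6753963 × 10^-4.
Public: Wₕ = 0.56380519; term = 0.56380519²·(1 − 0.07222044)·11.6/1127 = 0.0030355473.
Sum = 0.0032030869.

0.00320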